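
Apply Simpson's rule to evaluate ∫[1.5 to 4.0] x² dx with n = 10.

f(x) = x²
a = 1.5, b = 4.0, n = 10
h = (b - a)/n = 0.250000

Simpson's rule: (h/3)[f(x₀) + 4f(x₁) + 2f(x₂) + ... + f(xₙ)]

x_0 = 1.5000, f(x_0) = 2.250000, coefficient = 1
x_1 = 1.7500, f(x_1) = 3.062500, coefficient = 4
x_2 = 2.0000, f(x_2) = 4.000000, coefficient = 2
x_3 = 2.2500, f(x_3) = 5.062500, coefficient = 4
x_4 = 2.5000, f(x_4) = 6.250000, coefficient = 2
x_5 = 2.7500, f(x_5) = 7.562500, coefficient = 4
x_6 = 3.0000, f(x_6) = 9.000000, coefficient = 2
x_7 = 3.2500, f(x_7) = 10.562500, coefficient = 4
x_8 = 3.5000, f(x_8) = 12.250000, coefficient = 2
x_9 = 3.7500, f(x_9) = 14.062500, coefficient = 4
x_10 = 4.0000, f(x_10) = 16.000000, coefficient = 1

I ≈ (0.250000/3) × 242.500000 = 20.208333
Exact value: 20.208333
Error: 0.000000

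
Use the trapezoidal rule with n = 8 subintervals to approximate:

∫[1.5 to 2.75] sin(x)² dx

f(x) = sin(x)²
a = 1.5, b = 2.75, n = 8
h = (b - a)/n = 0.156250

Trapezoidal rule: (h/2)[f(x₀) + 2f(x₁) + 2f(x₂) + ... + f(xₙ)]

x_0 = 1.5000, f(x_0) = 0.994996, coefficient = 1
x_1 = 1.6562, f(x_1) = 0.992715, coefficient = 2
x_2 = 1.8125, f(x_2) = 0.942708, coefficient = 2
x_3 = 1.9688, f(x_3) = 0.849818, coefficient = 2
x_4 = 2.1250, f(x_4) = 0.723044, coefficient = 2
x_5 = 2.2812, f(x_5) = 0.574664, coefficient = 2
x_6 = 2.4375, f(x_6) = 0.419052, coefficient = 2
x_7 = 2.5938, f(x_7) = 0.271281, coefficient = 2
x_8 = 2.7500, f(x_8) = 0.145665, coefficient = 1

I ≈ (0.156250/2) × 10.687229 = 0.834940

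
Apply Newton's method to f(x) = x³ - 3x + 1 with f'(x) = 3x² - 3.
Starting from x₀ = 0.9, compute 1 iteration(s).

f(x) = x³ - 3x + 1
f'(x) = 3x² - 3
x₀ = 0.9

Newton-Raphson formula: x_{n+1} = x_n - f(x_n)/f'(x_n)

Iteration 1:
  f(0.900000) = -0.971000
  f'(0.900000) = -0.570000
  x_1 = 0.900000 - (-0.971000)/(-0.570000) = -0.803509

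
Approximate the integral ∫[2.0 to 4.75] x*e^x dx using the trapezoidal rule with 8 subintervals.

f(x) = x*e^x
a = 2.0, b = 4.75, n = 8
h = (b - a)/n = 0.343750

Trapezoidal rule: (h/2)[f(x₀) + 2f(x₁) + 2f(x₂) + ... + f(xₙ)]

x_0 = 2.0000, f(x_0) = 14.778112, coefficient = 1
x_1 = 2.3438, f(x_1) = 24.422436, coefficient = 2
x_2 = 2.6875, f(x_2) = 39.492524, coefficient = 2
x_3 = 3.0312, f(x_3) = 62.816958, coefficient = 2
x_4 = 3.3750, f(x_4) = 98.631958, coefficient = 2
x_5 = 3.7188, f(x_5) = 153.260270, coefficient = 2
x_6 = 4.0625, f(x_6) = 236.110177, coefficient = 2
x_7 = 4.4062, f(x_7) = 361.142995, coefficient = 2
x_8 = 4.7500, f(x_8) = 549.025352, coefficient = 1

I ≈ (0.343750/2) × 2515.558101 = 432.361549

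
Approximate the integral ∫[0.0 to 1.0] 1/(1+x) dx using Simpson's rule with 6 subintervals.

f(x) = 1/(1+x)
a = 0.0, b = 1.0, n = 6
h = (b - a)/n = 0.166667

Simpson's rule: (h/3)[f(x₀) + 4f(x₁) + 2f(x₂) + ... + f(xₙ)]

x_0 = 0.0000, f(x_0) = 1.000000, coefficient = 1
x_1 = 0.1667, f(x_1) = 0.857143, coefficient = 4
x_2 = 0.3333, f(x_2) = 0.750000, coefficient = 2
x_3 = 0.5000, f(x_3) = 0.666667, coefficient = 4
x_4 = 0.6667, f(x_4) = 0.600000, coefficient = 2
x_5 = 0.8333, f(x_5) = 0.545455, coefficient = 4
x_6 = 1.0000, f(x_6) = 0.500000, coefficient = 1

I ≈ (0.166667/3) × 12.477056 = 0.693170
Exact value: 0.693147
Error: 0.000023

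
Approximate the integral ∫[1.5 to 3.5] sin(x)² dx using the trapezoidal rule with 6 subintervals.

f(x) = sin(x)²
a = 1.5, b = 3.5, n = 6
h = (b - a)/n = 0.333333

Trapezoidal rule: (h/2)[f(x₀) + 2f(x₁) + 2f(x₂) + ... + f(xₙ)]

x_0 = 1.5000, f(x_0) = 0.994996, coefficient = 1
x_1 = 1.8333, f(x_1) = 0.932643, coefficient = 2
x_2 = 2.1667, f(x_2) = 0.685022, coefficient = 2
x_3 = 2.5000, f(x_3) = 0.358169, coefficient = 2
x_4 = 2.8333, f(x_4) = 0.092052, coefficient = 2
x_5 = 3.1667, f(x_5) = 0.000629, coefficient = 2
x_6 = 3.5000, f(x_6) = 0.123049, coefficient = 1

I ≈ (0.333333/2) × 5.255074 = 0.875846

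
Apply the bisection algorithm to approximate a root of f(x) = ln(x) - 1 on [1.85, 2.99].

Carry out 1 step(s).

f(x) = ln(x) - 1
Initial interval: [1.85, 2.99]

Iteration 1:
  c_1 = (1.850000 + 2.990000)/2 = 2.420000
  f(c_1) = f(2.420000) = -0.116232
  f(a) × f(c) ≥ 0, new interval: [2.420000, 2.990000]

After 1 iteration(s), the approximation is c_1 = 2.420000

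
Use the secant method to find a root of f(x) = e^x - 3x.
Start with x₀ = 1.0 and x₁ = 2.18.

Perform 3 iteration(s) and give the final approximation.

f(x) = e^x - 3x
x₀ = 1.0, x₁ = 2.18

Secant formula: x_{n+1} = x_n - f(x_n)(x_n - x_{n-1})/(f(x_n) - f(x_{n-1}))

Iteration 1:
  f(1.000000) = -0.281718
  f(2.180000) = 2.306306
  x_2 = 2.180000 - 2.306306×(2.180000 - 1.000000)/(2.306306 - (-0.281718))
       = 1.128448
Iteration 2:
  f(2.180000) = 2.306306
  f(1.128448) = -0.294488
  x_3 = 1.128448 - (-0.294488)×(1.128448 - 2.180000)/(-0.294488 - 2.306306)
       = 1.247516
Iteration 3:
  f(1.128448) = -0.294488
  f(1.247516) = -0.260864
  x_4 = 1.247516 - (-0.260864)×(1.247516 - 1.128448)/(-0.260864 - (-0.294488))
       = 2.171281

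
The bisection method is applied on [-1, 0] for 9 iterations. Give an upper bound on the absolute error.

Bisection error bound: |error| ≤ (b-a)/2^n
|error| ≤ (0 - (-1))/2^9 = 1/2^9
|error| ≤ 0.0019531250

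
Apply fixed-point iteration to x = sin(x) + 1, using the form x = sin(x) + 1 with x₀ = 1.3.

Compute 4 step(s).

Equation: x = sin(x) + 1
Fixed-point form: x = sin(x) + 1
x₀ = 1.3

x_1 = g(1.300000) = 1.963558
x_2 = g(1.963558) = 1.923856
x_3 = g(1.923856) = 1.938319
x_4 = g(1.938319) = 1.933220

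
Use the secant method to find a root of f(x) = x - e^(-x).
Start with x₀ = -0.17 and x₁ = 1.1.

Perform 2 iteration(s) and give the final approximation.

f(x) = x - e^(-x)
x₀ = -0.17, x₁ = 1.1

Secant formula: x_{n+1} = x_n - f(x_n)(x_n - x_{n-1})/(f(x_n) - f(x_{n-1}))

Iteration 1:
  f(-0.170000) = -1.355305
  f(1.100000) = 0.767129
  x_2 = 1.100000 - 0.767129×(1.100000 - (-0.170000))/(0.767129 - (-1.355305))
       = 0.640973
Iteration 2:
  f(1.100000) = 0.767129
  f(0.640973) = 0.114194
  x_3 = 0.640973 - 0.114194×(0.640973 - 1.100000)/(0.114194 - 0.767129)
       = 0.560693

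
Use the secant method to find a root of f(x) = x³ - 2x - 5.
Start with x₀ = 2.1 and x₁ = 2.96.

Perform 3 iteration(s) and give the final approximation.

f(x) = x³ - 2x - 5
x₀ = 2.1, x₁ = 2.96

Secant formula: x_{n+1} = x_n - f(x_n)(x_n - x_{n-1})/(f(x_n) - f(x_{n-1}))

Iteration 1:
  f(2.100000) = 0.061000
  f(2.960000) = 15.014336
  x_2 = 2.960000 - 15.014336×(2.960000 - 2.100000)/(15.014336 - 0.061000)
       = 2.096492
Iteration 2:
  f(2.960000) = 15.014336
  f(2.096492) = 0.021680
  x_3 = 2.096492 - 0.021680×(2.096492 - 2.960000)/(0.021680 - 15.014336)
       = 2.095243
Iteration 3:
  f(2.096492) = 0.021680
  f(2.095243) = 0.007722
  x_4 = 2.095243 - 0.007722×(2.095243 - 2.096492)/(0.007722 - 0.021680)
       = 2.094552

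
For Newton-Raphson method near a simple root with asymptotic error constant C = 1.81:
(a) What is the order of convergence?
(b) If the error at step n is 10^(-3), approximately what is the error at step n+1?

(a) Newton-Raphson has quadratic (order 2) convergence near simple roots.
    This means |e_{n+1}| ≈ C|e_n|².

(b) With |e_n| = 10^(-3) and C = 1.81:
    |e_{n+1}| ≈ 1.81 × (10^(-3))² = 1.81 × 10^(-6)

(a) 2 (quadratic); (b) |e_{n+1}| ≈ 1.810e-06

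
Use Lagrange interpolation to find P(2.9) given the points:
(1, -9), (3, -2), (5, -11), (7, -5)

Lagrange interpolation formula:
P(x) = Σ yᵢ × Lᵢ(x)
where Lᵢ(x) = Π_{j≠i} (x - xⱼ)/(xᵢ - xⱼ)

L_0(2.9) = (2.9 - 3)/(1 - 3) × (2.9 - 5)/(1 - 5) × (2.9 - 7)/(1 - 7) = 0.017938
L_1(2.9) = (2.9 - 1)/(3 - 1) × (2.9 - 5)/(3 - 5) × (2.9 - 7)/(3 - 7) = 1.022437
L_2(2.9) = (2.9 - 1)/(5 - 1) × (2.9 - 3)/(5 - 3) × (2.9 - 7)/(5 - 7) = -0.048688
L_3(2.9) = (2.9 - 1)/(7 - 1) × (2.9 - 3)/(7 - 3) × (2.9 - 5)/(7 - 5) = 0.008313

P(2.9) = (-9)×L_0(2.9) + (-2)×L_1(2.9) + (-11)×L_2(2.9) + (-5)×L_3(2.9)
P(2.9) = -1.712312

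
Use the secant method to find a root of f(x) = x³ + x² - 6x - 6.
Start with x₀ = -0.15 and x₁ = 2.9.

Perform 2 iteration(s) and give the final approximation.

f(x) = x³ + x² - 6x - 6
x₀ = -0.15, x₁ = 2.9

Secant formula: x_{n+1} = x_n - f(x_n)(x_n - x_{n-1})/(f(x_n) - f(x_{n-1}))

Iteration 1:
  f(-0.150000) = -5.080875
  f(2.900000) = 9.399000
  x_2 = 2.900000 - 9.399000×(2.900000 - (-0.150000))/(9.399000 - (-5.080875))
       = 0.920221
Iteration 2:
  f(2.900000) = 9.399000
  f(0.920221) = -9.895270
  x_3 = 0.920221 - (-9.895270)×(0.920221 - 2.900000)/(-9.895270 - 9.399000)
       = 1.935572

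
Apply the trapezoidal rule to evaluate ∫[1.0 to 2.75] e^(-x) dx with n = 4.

f(x) = e^(-x)
a = 1.0, b = 2.75, n = 4
h = (b - a)/n = 0.437500

Trapezoidal rule: (h/2)[f(x₀) + 2f(x₁) + 2f(x₂) + ... + f(xₙ)]

x_0 = 1.0000, f(x_0) = 0.367879, coefficient = 1
x_1 = 1.4375, f(x_1) = 0.237521, coefficient = 2
x_2 = 1.8750, f(x_2) = 0.153355, coefficient = 2
x_3 = 2.3125, f(x_3) = 0.099013, coefficient = 2
x_4 = 2.7500, f(x_4) = 0.063928, coefficient = 1

I ≈ (0.437500/2) × 1.411586 = 0.308784
Exact value: 0.303952
Error: 0.004833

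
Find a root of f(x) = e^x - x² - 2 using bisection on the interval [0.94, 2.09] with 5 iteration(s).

f(x) = e^x - x² - 2
Initial interval: [0.94, 2.09]

Iteration 1:
  c_1 = (0.940000 + 2.090000)/2 = 1.515000
  f(c_1) = f(1.515000) = 0.254196
  f(a) × f(c) < 0, new interval: [0.940000, 1.515000]
Iteration 2:
  c_2 = (0.940000 + 1.515000)/2 = 1.227500
  f(c_2) = f(1.227500) = -0.094069
  f(a) × f(c) ≥ 0, new interval: [1.227500, 1.515000]
Iteration 3:
  c_3 = (1.227500 + 1.515000)/2 = 1.371250
  f(c_3) = f(1.371250) = 0.059946
  f(a) × f(c) < 0, new interval: [1.227500, 1.371250]
Iteration 4:
  c_4 = (1.227500 + 1.371250)/2 = 1.299375
  f(c_4) = f(1.299375) = -0.021371
  f(a) × f(c) ≥ 0, new interval: [1.299375, 1.371250]
Iteration 5:
  c_5 = (1.299375 + 1.371250)/2 = 1.335312
  f(c_5) = f(1.335312) = 0.018124
  f(a) × f(c) < 0, new interval: [1.299375, 1.335312]

After 5 iteration(s), the approximation is c_5 = 1.335312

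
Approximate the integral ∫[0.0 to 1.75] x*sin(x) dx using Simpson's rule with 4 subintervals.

f(x) = x*sin(x)
a = 0.0, b = 1.75, n = 4
h = (b - a)/n = 0.437500

Simpson's rule: (h/3)[f(x₀) + 4f(x₁) + 2f(x₂) + ... + f(xₙ)]

x_0 = 0.0000, f(x_0) = 0.000000, coefficient = 1
x_1 = 0.4375, f(x_1) = 0.185358, coefficient = 4
x_2 = 0.8750, f(x_2) = 0.671601, coefficient = 2
x_3 = 1.3125, f(x_3) = 1.268960, coefficient = 4
x_4 = 1.7500, f(x_4) = 1.721975, coefficient = 1

I ≈ (0.437500/3) × 8.882449 = 1.295357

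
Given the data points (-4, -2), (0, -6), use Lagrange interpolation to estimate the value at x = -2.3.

Lagrange interpolation formula:
P(x) = Σ yᵢ × Lᵢ(x)
where Lᵢ(x) = Π_{j≠i} (x - xⱼ)/(xᵢ - xⱼ)

L_0(-2.3) = (-2.3 - 0)/(-4 - 0) = 0.575000
L_1(-2.3) = (-2.3 - (-4))/(0 - (-4)) = 0.425000

P(-2.3) = (-2)×L_0(-2.3) + (-6)×L_1(-2.3)
P(-2.3) = -3.700000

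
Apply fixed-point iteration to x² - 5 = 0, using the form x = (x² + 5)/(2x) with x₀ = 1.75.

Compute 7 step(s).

Equation: x² - 5 = 0
Fixed-point form: x = (x² + 5)/(2x)
x₀ = 1.75

x_1 = g(1.750000) = 2.303571
x_2 = g(2.303571) = 2.237057
x_3 = g(2.237057) = 2.236068
x_4 = g(2.236068) = 2.236068
x_5 = g(2.236068) = 2.236068
x_6 = g(2.236068) = 2.236068
x_7 = g(2.236068) = 2.236068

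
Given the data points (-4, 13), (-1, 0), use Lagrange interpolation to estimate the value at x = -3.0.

Lagrange interpolation formula:
P(x) = Σ yᵢ × Lᵢ(x)
where Lᵢ(x) = Π_{j≠i} (x - xⱼ)/(xᵢ - xⱼ)

L_0(-3.0) = (-3.0 - (-1))/(-4 - (-1)) = 0.666667
L_1(-3.0) = (-3.0 - (-4))/(-1 - (-4)) = 0.333333

P(-3.0) = 13×L_0(-3.0) + 0×L_1(-3.0)
P(-3.0) = 8.666667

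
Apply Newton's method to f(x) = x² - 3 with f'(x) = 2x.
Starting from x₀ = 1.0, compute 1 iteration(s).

f(x) = x² - 3
f'(x) = 2x
x₀ = 1.0

Newton-Raphson formula: x_{n+1} = x_n - f(x_n)/f'(x_n)

Iteration 1:
  f(1.000000) = -2.000000
  f'(1.000000) = 2.000000
  x_1 = 1.000000 - (-2.000000)/2.000000 = 2.000000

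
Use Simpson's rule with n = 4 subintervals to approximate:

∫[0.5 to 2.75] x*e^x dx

f(x) = x*e^x
a = 0.5, b = 2.75, n = 4
h = (b - a)/n = 0.562500

Simpson's rule: (h/3)[f(x₀) + 4f(x₁) + 2f(x₂) + ... + f(xₙ)]

x_0 = 0.5000, f(x_0) = 0.824361, coefficient = 1
x_1 = 1.0625, f(x_1) = 3.074446, coefficient = 4
x_2 = 1.6250, f(x_2) = 8.252431, coefficient = 2
x_3 = 2.1875, f(x_3) = 19.496975, coefficient = 4
x_4 = 2.7500, f(x_4) = 43.017238, coefficient = 1

I ≈ (0.562500/3) × 150.632144 = 28.243527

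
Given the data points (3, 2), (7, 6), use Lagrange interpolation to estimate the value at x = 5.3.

Lagrange interpolation formula:
P(x) = Σ yᵢ × Lᵢ(x)
where Lᵢ(x) = Π_{j≠i} (x - xⱼ)/(xᵢ - xⱼ)

L_0(5.3) = (5.3 - 7)/(3 - 7) = 0.425000
L_1(5.3) = (5.3 - 3)/(7 - 3) = 0.575000

P(5.3) = 2×L_0(5.3) + 6×L_1(5.3)
P(5.3) = 4.300000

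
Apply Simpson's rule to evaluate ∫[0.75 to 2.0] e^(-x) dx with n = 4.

f(x) = e^(-x)
a = 0.75, b = 2.0, n = 4
h = (b - a)/n = 0.312500

Simpson's rule: (h/3)[f(x₀) + 4f(x₁) + 2f(x₂) + ... + f(xₙ)]

x_0 = 0.7500, f(x_0) = 0.472367, coefficient = 1
x_1 = 1.0625, f(x_1) = 0.345591, coefficient = 4
x_2 = 1.3750, f(x_2) = 0.252840, coefficient = 2
x_3 = 1.6875, f(x_3) = 0.184981, coefficient = 4
x_4 = 2.0000, f(x_4) = 0.135335, coefficient = 1

I ≈ (0.312500/3) × 3.235670 = 0.337049
Exact value: 0.337031
Error: 0.000018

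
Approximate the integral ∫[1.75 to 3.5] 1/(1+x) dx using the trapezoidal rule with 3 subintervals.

f(x) = 1/(1+x)
a = 1.75, b = 3.5, n = 3
h = (b - a)/n = 0.583333

Trapezoidal rule: (h/2)[f(x₀) + 2f(x₁) + 2f(x₂) + ... + f(xₙ)]

x_0 = 1.7500, f(x_0) = 0.363636, coefficient = 1
x_1 = 2.3333, f(x_1) = 0.300000, coefficient = 2
x_2 = 2.9167, f(x_2) = 0.255319, coefficient = 2
x_3 = 3.5000, f(x_3) = 0.222222, coefficient = 1

I ≈ (0.583333/2) × 1.696497 = 0.494812
Exact value: 0.492476
Error: 0.002335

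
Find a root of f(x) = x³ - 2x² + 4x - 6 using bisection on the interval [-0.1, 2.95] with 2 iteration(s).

f(x) = x³ - 2x² + 4x - 6
Initial interval: [-0.1, 2.95]

Iteration 1:
  c_1 = (-0.100000 + 2.950000)/2 = 1.425000
  f(c_1) = f(1.425000) = -1.467609
  f(a) × f(c) ≥ 0, new interval: [1.425000, 2.950000]
Iteration 2:
  c_2 = (1.425000 + 2.950000)/2 = 2.187500
  f(c_2) = f(2.187500) = 3.647217
  f(a) × f(c) < 0, new interval: [1.425000, 2.187500]

After 2 iteration(s), the approximation is c_2 = 2.187500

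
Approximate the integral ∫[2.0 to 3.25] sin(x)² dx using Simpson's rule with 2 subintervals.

f(x) = sin(x)²
a = 2.0, b = 3.25, n = 2
h = (b - a)/n = 0.625000

Simpson's rule: (h/3)[f(x₀) + 4f(x₁) + 2f(x₂) + ... + f(xₙ)]

x_0 = 2.0000, f(x_0) = 0.826822, coefficient = 1
x_1 = 2.6250, f(x_1) = 0.243957, coefficient = 4
x_2 = 3.2500, f(x_2) = 0.011706, coefficient = 1

I ≈ (0.625000/3) × 1.814357 = 0.377991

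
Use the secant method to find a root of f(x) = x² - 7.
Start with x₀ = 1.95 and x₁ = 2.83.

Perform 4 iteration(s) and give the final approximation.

f(x) = x² - 7
x₀ = 1.95, x₁ = 2.83

Secant formula: x_{n+1} = x_n - f(x_n)(x_n - x_{n-1})/(f(x_n) - f(x_{n-1}))

Iteration 1:
  f(1.950000) = -3.197500
  f(2.830000) = 1.008900
  x_2 = 2.830000 - 1.008900×(2.830000 - 1.950000)/(1.008900 - (-3.197500))
       = 2.618933
Iteration 2:
  f(2.830000) = 1.008900
  f(2.618933) = -0.141190
  x_3 = 2.618933 - (-0.141190)×(2.618933 - 2.830000)/(-0.141190 - 1.008900)
       = 2.644844
Iteration 3:
  f(2.618933) = -0.141190
  f(2.644844) = -0.004798
  x_4 = 2.644844 - (-0.004798)×(2.644844 - 2.618933)/(-0.004798 - (-0.141190))
       = 2.645756
Iteration 4:
  f(2.644844) = -0.004798
  f(2.645756) = 0.000024
  x_5 = 2.645756 - 0.000024×(2.645756 - 2.644844)/(0.000024 - (-0.004798))
       = 2.645751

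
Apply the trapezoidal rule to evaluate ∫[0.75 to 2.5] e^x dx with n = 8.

f(x) = e^x
a = 0.75, b = 2.5, n = 8
h = (b - a)/n = 0.218750

Trapezoidal rule: (h/2)[f(x₀) + 2f(x₁) + 2f(x₂) + ... + f(xₙ)]

x_0 = 0.7500, f(x_0) = 2.117000, coefficient = 1
x_1 = 0.9688, f(x_1) = 2.634649, coefficient = 2
x_2 = 1.1875, f(x_2) = 3.278874, coefficient = 2
x_3 = 1.4062, f(x_3) = 4.080624, coefficient = 2
x_4 = 1.6250, f(x_4) = 5.078419, coefficient = 2
x_5 = 1.8438, f(x_5) = 6.320195, coefficient = 2
x_6 = 2.0625, f(x_6) = 7.865609, coefficient = 2
x_7 = 2.2812, f(x_7) = 9.788909, coefficient = 2
x_8 = 2.5000, f(x_8) = 12.182494, coefficient = 1

I ≈ (0.218750/2) × 92.394052 = 10.105599
Exact value: 10.065494
Error: 0.040105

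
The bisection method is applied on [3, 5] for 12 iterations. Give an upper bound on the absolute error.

Bisection error bound: |error| ≤ (b-a)/2^n
|error| ≤ (5 - 3)/2^12 = 2/2^12
|error| ≤ 0.0004882812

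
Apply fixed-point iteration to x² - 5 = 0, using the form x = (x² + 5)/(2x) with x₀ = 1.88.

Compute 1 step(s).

Equation: x² - 5 = 0
Fixed-point form: x = (x² + 5)/(2x)
x₀ = 1.88

x_1 = g(1.880000) = 2.269787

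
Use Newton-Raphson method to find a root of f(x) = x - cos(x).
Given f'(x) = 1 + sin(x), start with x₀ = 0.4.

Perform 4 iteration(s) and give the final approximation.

f(x) = x - cos(x)
f'(x) = 1 + sin(x)
x₀ = 0.4

Newton-Raphson formula: x_{n+1} = x_n - f(x_n)/f'(x_n)

Iteration 1:
  f(0.400000) = -0.521061
  f'(0.400000) = 1.389418
  x_1 = 0.400000 - (-0.521061)/1.389418 = 0.775021
Iteration 2:
  f(0.775021) = 0.060615
  f'(0.775021) = 1.699731
  x_2 = 0.775021 - 0.060615/1.699731 = 0.739360
Iteration 3:
  f(0.739360) = 0.000460
  f'(0.739360) = 1.673815
  x_3 = 0.739360 - 0.000460/1.673815 = 0.739085
Iteration 4:
  f(0.739085) = 0.000000
  f'(0.739085) = 1.673612
  x_4 = 0.739085 - 0.000000/1.673612 = 0.739085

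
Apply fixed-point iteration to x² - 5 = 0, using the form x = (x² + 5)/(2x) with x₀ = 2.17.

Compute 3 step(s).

Equation: x² - 5 = 0
Fixed-point form: x = (x² + 5)/(2x)
x₀ = 2.17

x_1 = g(2.170000) = 2.237074
x_2 = g(2.237074) = 2.236068
x_3 = g(2.236068) = 2.236068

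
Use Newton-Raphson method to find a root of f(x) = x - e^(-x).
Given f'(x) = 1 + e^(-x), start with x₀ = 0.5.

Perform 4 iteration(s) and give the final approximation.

f(x) = x - e^(-x)
f'(x) = 1 + e^(-x)
x₀ = 0.5

Newton-Raphson formula: x_{n+1} = x_n - f(x_n)/f'(x_n)

Iteration 1:
  f(0.500000) = -0.106531
  f'(0.500000) = 1.606531
  x_1 = 0.500000 - (-0.106531)/1.606531 = 0.566311
Iteration 2:
  f(0.566311) = -0.001305
  f'(0.566311) = 1.567616
  x_2 = 0.566311 - (-0.001305)/1.567616 = 0.567143
Iteration 3:
  f(0.567143) = 0.000000
  f'(0.567143) = 1.567143
  x_3 = 0.567143 - 0.000000/1.567143 = 0.567143
Iteration 4:
  f(0.567143) = 0.000000
  f'(0.567143) = 1.567143
  x_4 = 0.567143 - 0.000000/1.567143 = 0.567143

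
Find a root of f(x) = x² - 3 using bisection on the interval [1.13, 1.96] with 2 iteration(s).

f(x) = x² - 3
Initial interval: [1.13, 1.96]

Iteration 1:
  c_1 = (1.130000 + 1.960000)/2 = 1.545000
  f(c_1) = f(1.545000) = -0.612975
  f(a) × f(c) ≥ 0, new interval: [1.545000, 1.960000]
Iteration 2:
  c_2 = (1.545000 + 1.960000)/2 = 1.752500
  f(c_2) = f(1.752500) = 0.071256
  f(a) × f(c) < 0, new interval: [1.545000, 1.752500]

After 2 iteration(s), the approximation is c_2 = 1.752500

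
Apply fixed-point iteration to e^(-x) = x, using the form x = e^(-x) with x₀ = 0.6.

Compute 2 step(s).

Equation: e^(-x) = x
Fixed-point form: x = e^(-x)
x₀ = 0.6

x_1 = g(0.600000) = 0.548812
x_2 = g(0.548812) = 0.577636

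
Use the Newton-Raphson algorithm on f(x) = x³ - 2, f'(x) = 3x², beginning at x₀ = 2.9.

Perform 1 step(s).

f(x) = x³ - 2
f'(x) = 3x²
x₀ = 2.9

Newton-Raphson formula: x_{n+1} = x_n - f(x_n)/f'(x_n)

Iteration 1:
  f(2.900000) = 22.389000
  f'(2.900000) = 25.230000
  x_1 = 2.900000 - 22.389000/25.230000 = 2.012604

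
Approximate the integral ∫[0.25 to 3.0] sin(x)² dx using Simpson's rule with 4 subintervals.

f(x) = sin(x)²
a = 0.25, b = 3.0, n = 4
h = (b - a)/n = 0.687500

Simpson's rule: (h/3)[f(x₀) + 4f(x₁) + 2f(x₂) + ... + f(xₙ)]

x_0 = 0.2500, f(x_0) = 0.061209, coefficient = 1
x_1 = 0.9375, f(x_1) = 0.649767, coefficient = 4
x_2 = 1.6250, f(x_2) = 0.997065, coefficient = 2
x_3 = 2.3125, f(x_3) = 0.543639, coefficient = 4
x_4 = 3.0000, f(x_4) = 0.019915, coefficient = 1

I ≈ (0.687500/3) × 6.848876 = 1.569534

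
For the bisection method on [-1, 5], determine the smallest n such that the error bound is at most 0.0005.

We need (b-a)/2^n ≤ 0.0005
(5 - (-1))/2^n ≤ 0.0005
6/2^n ≤ 0.0005
2^n ≥ 12000
n ≥ log₂(12000) = 13.55
n ≥ 14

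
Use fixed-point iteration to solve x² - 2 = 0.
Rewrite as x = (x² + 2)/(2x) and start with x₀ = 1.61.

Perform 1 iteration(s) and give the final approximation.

Equation: x² - 2 = 0
Fixed-point form: x = (x² + 2)/(2x)
x₀ = 1.61

x_1 = g(1.610000) = 1.426118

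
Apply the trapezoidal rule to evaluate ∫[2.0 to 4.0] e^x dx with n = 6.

f(x) = e^x
a = 2.0, b = 4.0, n = 6
h = (b - a)/n = 0.333333

Trapezoidal rule: (h/2)[f(x₀) + 2f(x₁) + 2f(x₂) + ... + f(xₙ)]

x_0 = 2.0000, f(x_0) = 7.389056, coefficient = 1
x_1 = 2.3333, f(x_1) = 10.312259, coefficient = 2
x_2 = 2.6667, f(x_2) = 14.391916, coefficient = 2
x_3 = 3.0000, f(x_3) = 20.085537, coefficient = 2
x_4 = 3.3333, f(x_4) = 28.031625, coefficient = 2
x_5 = 3.6667, f(x_5) = 39.121284, coefficient = 2
x_6 = 4.0000, f(x_6) = 54.598150, coefficient = 1

I ≈ (0.333333/2) × 285.872447 = 47.645408
Exact value: 47.209094
Error: 0.436314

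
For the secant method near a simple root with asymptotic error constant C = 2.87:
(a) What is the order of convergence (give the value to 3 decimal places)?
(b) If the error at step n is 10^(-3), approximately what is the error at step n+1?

(a) Secant method has superlinear convergence with order φ = (1+√5)/2 ≈ 1.618.
    This means |e_{n+1}| ≈ C|e_n|^1.618.

(b) With |e_n| = 10^(-3) and C = 2.87:
    |e_{n+1}| ≈ 2.87 × (10^(-3))^1.618 = 2.87 × 10^(-4.85)

(a) ≈ 1.618 (golden ratio); (b) |e_{n+1}| ≈ 4.016e-05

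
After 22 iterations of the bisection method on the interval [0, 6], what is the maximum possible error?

Bisection error bound: |error| ≤ (b-a)/2^n
|error| ≤ (6 - 0)/2^22 = 6/2^22
|error| ≤ 0.0000014305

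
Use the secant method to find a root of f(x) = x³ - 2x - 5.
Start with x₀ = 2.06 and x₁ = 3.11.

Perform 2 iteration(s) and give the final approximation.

f(x) = x³ - 2x - 5
x₀ = 2.06, x₁ = 3.11

Secant formula: x_{n+1} = x_n - f(x_n)(x_n - x_{n-1})/(f(x_n) - f(x_{n-1}))

Iteration 1:
  f(2.060000) = -0.378184
  f(3.110000) = 18.860231
  x_2 = 3.110000 - 18.860231×(3.110000 - 2.060000)/(18.860231 - (-0.378184))
       = 2.080641
Iteration 2:
  f(3.110000) = 18.860231
  f(2.080641) = -0.154052
  x_3 = 2.080641 - (-0.154052)×(2.080641 - 3.110000)/(-0.154052 - 18.860231)
       = 2.088980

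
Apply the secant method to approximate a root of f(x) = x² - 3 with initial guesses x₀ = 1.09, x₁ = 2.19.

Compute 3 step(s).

f(x) = x² - 3
x₀ = 1.09, x₁ = 2.19

Secant formula: x_{n+1} = x_n - f(x_n)(x_n - x_{n-1})/(f(x_n) - f(x_{n-1}))

Iteration 1:
  f(1.090000) = -1.811900
  f(2.190000) = 1.796100
  x_2 = 2.190000 - 1.796100×(2.190000 - 1.090000)/(1.796100 - (-1.811900))
       = 1.642409
Iteration 2:
  f(2.190000) = 1.796100
  f(1.642409) = -0.302494
  x_3 = 1.642409 - (-0.302494)×(1.642409 - 2.190000)/(-0.302494 - 1.796100)
       = 1.721339
Iteration 3:
  f(1.642409) = -0.302494
  f(1.721339) = -0.036992
  x_4 = 1.721339 - (-0.036992)×(1.721339 - 1.642409)/(-0.036992 - (-0.302494))
       = 1.732336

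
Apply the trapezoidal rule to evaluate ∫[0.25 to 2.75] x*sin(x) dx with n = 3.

f(x) = x*sin(x)
a = 0.25, b = 2.75, n = 3
h = (b - a)/n = 0.833333

Trapezoidal rule: (h/2)[f(x₀) + 2f(x₁) + 2f(x₂) + ... + f(xₙ)]

x_0 = 0.2500, f(x_0) = 0.061851, coefficient = 1
x_1 = 1.0833, f(x_1) = 0.957151, coefficient = 2
x_2 = 1.9167, f(x_2) = 1.803163, coefficient = 2
x_3 = 2.7500, f(x_3) = 1.049568, coefficient = 1

I ≈ (0.833333/2) × 6.632047 = 2.763353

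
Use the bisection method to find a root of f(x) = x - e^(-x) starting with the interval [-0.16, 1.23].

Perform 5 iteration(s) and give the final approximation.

f(x) = x - e^(-x)
Initial interval: [-0.16, 1.23]

Iteration 1:
  c_1 = (-0.160000 + 1.230000)/2 = 0.535000
  f(c_1) = f(0.535000) = -0.050669
  f(a) × f(c) ≥ 0, new interval: [0.535000, 1.230000]
Iteration 2:
  c_2 = (0.535000 + 1.230000)/2 = 0.882500
  f(c_2) = f(0.882500) = 0.468753
  f(a) × f(c) < 0, new interval: [0.535000, 0.882500]
Iteration 3:
  c_3 = (0.535000 + 0.882500)/2 = 0.708750
  f(c_3) = f(0.708750) = 0.216491
  f(a) × f(c) < 0, new interval: [0.535000, 0.708750]
Iteration 4:
  c_4 = (0.535000 + 0.708750)/2 = 0.621875
  f(c_4) = f(0.621875) = 0.084938
  f(a) × f(c) < 0, new interval: [0.535000, 0.621875]
Iteration 5:
  c_5 = (0.535000 + 0.621875)/2 = 0.578437
  f(c_5) = f(0.578437) = 0.017664
  f(a) × f(c) < 0, new interval: [0.535000, 0.578437]

After 5 iteration(s), the approximation is c_5 = 0.578437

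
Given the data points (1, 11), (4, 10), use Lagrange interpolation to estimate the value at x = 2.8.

Lagrange interpolation formula:
P(x) = Σ yᵢ × Lᵢ(x)
where Lᵢ(x) = Π_{j≠i} (x - xⱼ)/(xᵢ - xⱼ)

L_0(2.8) = (2.8 - 4)/(1 - 4) = 0.400000
L_1(2.8) = (2.8 - 1)/(4 - 1) = 0.600000

P(2.8) = 11×L_0(2.8) + 10×L_1(2.8)
P(2.8) = 10.400000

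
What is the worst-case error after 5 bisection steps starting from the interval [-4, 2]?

Bisection error bound: |error| ≤ (b-a)/2^n
|error| ≤ (2 - (-4))/2^5 = 6/2^5
|error| ≤ 0.1875000000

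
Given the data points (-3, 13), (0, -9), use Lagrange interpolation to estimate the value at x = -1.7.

Lagrange interpolation formula:
P(x) = Σ yᵢ × Lᵢ(x)
where Lᵢ(x) = Π_{j≠i} (x - xⱼ)/(xᵢ - xⱼ)

L_0(-1.7) = (-1.7 - 0)/(-3 - 0) = 0.566667
L_1(-1.7) = (-1.7 - (-3))/(0 - (-3)) = 0.433333

P(-1.7) = 13×L_0(-1.7) + (-9)×L_1(-1.7)
P(-1.7) = 3.466667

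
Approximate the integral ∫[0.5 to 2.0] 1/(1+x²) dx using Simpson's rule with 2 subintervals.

f(x) = 1/(1+x²)
a = 0.5, b = 2.0, n = 2
h = (b - a)/n = 0.750000

Simpson's rule: (h/3)[f(x₀) + 4f(x₁) + 2f(x₂) + ... + f(xₙ)]

x_0 = 0.5000, f(x_0) = 0.800000, coefficient = 1
x_1 = 1.2500, f(x_1) = 0.390244, coefficient = 4
x_2 = 2.0000, f(x_2) = 0.200000, coefficient = 1

I ≈ (0.750000/3) × 2.560976 = 0.640244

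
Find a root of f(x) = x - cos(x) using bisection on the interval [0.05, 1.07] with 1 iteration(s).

f(x) = x - cos(x)
Initial interval: [0.05, 1.07]

Iteration 1:
  c_1 = (0.050000 + 1.070000)/2 = 0.560000
  f(c_1) = f(0.560000) = -0.287255
  f(a) × f(c) ≥ 0, new interval: [0.560000, 1.070000]

After 1 iteration(s), the approximation is c_1 = 0.560000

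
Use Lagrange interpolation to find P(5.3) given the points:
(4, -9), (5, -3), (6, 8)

Lagrange interpolation formula:
P(x) = Σ yᵢ × Lᵢ(x)
where Lᵢ(x) = Π_{j≠i} (x - xⱼ)/(xᵢ - xⱼ)

L_0(5.3) = (5.3 - 5)/(4 - 5) × (5.3 - 6)/(4 - 6) = -0.105000
L_1(5.3) = (5.3 - 4)/(5 - 4) × (5.3 - 6)/(5 - 6) = 0.910000
L_2(5.3) = (5.3 - 4)/(6 - 4) × (5.3 - 5)/(6 - 5) = 0.195000

P(5.3) = (-9)×L_0(5.3) + (-3)×L_1(5.3) + 8×L_2(5.3)
P(5.3) = -0.225000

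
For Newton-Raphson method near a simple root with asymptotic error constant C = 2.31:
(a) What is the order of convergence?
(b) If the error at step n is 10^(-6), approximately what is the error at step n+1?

(a) Newton-Raphson has quadratic (order 2) convergence near simple roots.
    This means |e_{n+1}| ≈ C|e_n|².

(b) With |e_n| = 10^(-6) and C = 2.31:
    |e_{n+1}| ≈ 2.31 × (10^(-6))² = 2.31 × 10^(-12)

(a) 2 (quadratic); (b) |e_{n+1}| ≈ 2.310e-12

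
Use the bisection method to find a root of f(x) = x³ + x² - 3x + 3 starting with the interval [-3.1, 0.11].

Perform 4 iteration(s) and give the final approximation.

f(x) = x³ + x² - 3x + 3
Initial interval: [-3.1, 0.11]

Iteration 1:
  c_1 = (-3.100000 + 0.110000)/2 = -1.495000
  f(c_1) = f(-1.495000) = 6.378663
  f(a) × f(c) < 0, new interval: [-3.100000, -1.495000]
Iteration 2:
  c_2 = (-3.100000 + (-1.495000))/2 = -2.297500
  f(c_2) = f(-2.297500) = 3.043638
  f(a) × f(c) < 0, new interval: [-3.100000, -2.297500]
Iteration 3:
  c_3 = (-3.100000 + (-2.297500))/2 = -2.698750
  f(c_3) = f(-2.698750) = -1.276174
  f(a) × f(c) ≥ 0, new interval: [-2.698750, -2.297500]
Iteration 4:
  c_4 = (-2.698750 + (-2.297500))/2 = -2.498125
  f(c_4) = f(-2.498125) = 1.145133
  f(a) × f(c) < 0, new interval: [-2.698750, -2.498125]

After 4 iteration(s), the approximation is c_4 = -2.498125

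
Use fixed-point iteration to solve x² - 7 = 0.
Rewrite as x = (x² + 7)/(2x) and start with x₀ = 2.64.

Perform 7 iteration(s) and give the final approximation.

Equation: x² - 7 = 0
Fixed-point form: x = (x² + 7)/(2x)
x₀ = 2.64

x_1 = g(2.640000) = 2.645758
x_2 = g(2.645758) = 2.645751
x_3 = g(2.645751) = 2.645751
x_4 = g(2.645751) = 2.645751
x_5 = g(2.645751) = 2.645751
x_6 = g(2.645751) = 2.645751
x_7 = g(2.645751) = 2.645751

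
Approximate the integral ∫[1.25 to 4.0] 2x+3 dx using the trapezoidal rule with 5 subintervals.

f(x) = 2x+3
a = 1.25, b = 4.0, n = 5
h = (b - a)/n = 0.550000

Trapezoidal rule: (h/2)[f(x₀) + 2f(x₁) + 2f(x₂) + ... + f(xₙ)]

x_0 = 1.2500, f(x_0) = 5.500000, coefficient = 1
x_1 = 1.8000, f(x_1) = 6.600000, coefficient = 2
x_2 = 2.3500, f(x_2) = 7.700000, coefficient = 2
x_3 = 2.9000, f(x_3) = 8.800000, coefficient = 2
x_4 = 3.4500, f(x_4) = 9.900000, coefficient = 2
x_5 = 4.0000, f(x_5) = 11.000000, coefficient = 1

I ≈ (0.550000/2) × 82.500000 = 22.687500
Exact value: 22.687500
Error: 0.000000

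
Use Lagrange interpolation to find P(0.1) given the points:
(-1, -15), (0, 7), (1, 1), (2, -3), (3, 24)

Lagrange interpolation formula:
P(x) = Σ yᵢ × Lᵢ(x)
where Lᵢ(x) = Π_{j≠i} (x - xⱼ)/(xᵢ - xⱼ)

L_0(0.1) = (0.1 - 0)/(-1 - 0) × (0.1 - 1)/(-1 - 1) × (0.1 - 2)/(-1 - 2) × (0.1 - 3)/(-1 - 3) = -0.020663
L_1(0.1) = (0.1 - (-1))/(0 - (-1)) × (0.1 - 1)/(0 - 1) × (0.1 - 2)/(0 - 2) × (0.1 - 3)/(0 - 3) = 0.909150
L_2(0.1) = (0.1 - (-1))/(1 - (-1)) × (0.1 - 0)/(1 - 0) × (0.1 - 2)/(1 - 2) × (0.1 - 3)/(1 - 3) = 0.151525
L_3(0.1) = (0.1 - (-1))/(2 - (-1)) × (0.1 - 0)/(2 - 0) × (0.1 - 1)/(2 - 1) × (0.1 - 3)/(2 - 3) = -0.047850
L_4(0.1) = (0.1 - (-1))/(3 - (-1)) × (0.1 - 0)/(3 - 0) × (0.1 - 1)/(3 - 1) × (0.1 - 2)/(3 - 2) = 0.007838

P(0.1) = (-15)×L_0(0.1) + 7×L_1(0.1) + 1×L_2(0.1) + (-3)×L_3(0.1) + 24×L_4(0.1)
P(0.1) = 7.157163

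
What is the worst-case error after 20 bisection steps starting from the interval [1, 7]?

Bisection error bound: |error| ≤ (b-a)/2^n
|error| ≤ (7 - 1)/2^20 = 6/2^20
|error| ≤ 0.0000057220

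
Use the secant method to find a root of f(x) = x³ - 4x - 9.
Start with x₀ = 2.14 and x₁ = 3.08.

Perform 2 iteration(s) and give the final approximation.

f(x) = x³ - 4x - 9
x₀ = 2.14, x₁ = 3.08

Secant formula: x_{n+1} = x_n - f(x_n)(x_n - x_{n-1})/(f(x_n) - f(x_{n-1}))

Iteration 1:
  f(2.140000) = -7.759656
  f(3.080000) = 7.898112
  x_2 = 3.080000 - 7.898112×(3.080000 - 2.140000)/(7.898112 - (-7.759656))
       = 2.605844
Iteration 2:
  f(3.080000) = 7.898112
  f(2.605844) = -1.728594
  x_3 = 2.605844 - (-1.728594)×(2.605844 - 3.080000)/(-1.728594 - 7.898112)
       = 2.690985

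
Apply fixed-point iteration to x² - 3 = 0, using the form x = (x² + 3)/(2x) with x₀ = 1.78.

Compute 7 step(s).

Equation: x² - 3 = 0
Fixed-point form: x = (x² + 3)/(2x)
x₀ = 1.78

x_1 = g(1.780000) = 1.732697
x_2 = g(1.732697) = 1.732051
x_3 = g(1.732051) = 1.732051
x_4 = g(1.732051) = 1.732051
x_5 = g(1.732051) = 1.732051
x_6 = g(1.732051) = 1.732051
x_7 = g(1.732051) = 1.732051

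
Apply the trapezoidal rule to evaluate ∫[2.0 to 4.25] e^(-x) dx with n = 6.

f(x) = e^(-x)
a = 2.0, b = 4.25, n = 6
h = (b - a)/n = 0.375000

Trapezoidal rule: (h/2)[f(x₀) + 2f(x₁) + 2f(x₂) + ... + f(xₙ)]

x_0 = 2.0000, f(x_0) = 0.135335, coefficient = 1
x_1 = 2.3750, f(x_1) = 0.093014, coefficient = 2
x_2 = 2.7500, f(x_2) = 0.063928, coefficient = 2
x_3 = 3.1250, f(x_3) = 0.043937, coefficient = 2
x_4 = 3.5000, f(x_4) = 0.030197, coefficient = 2
x_5 = 3.8750, f(x_5) = 0.020754, coefficient = 2
x_6 = 4.2500, f(x_6) = 0.014264, coefficient = 1

I ≈ (0.375000/2) × 0.653262 = 0.122487
Exact value: 0.121071
Error: 0.001415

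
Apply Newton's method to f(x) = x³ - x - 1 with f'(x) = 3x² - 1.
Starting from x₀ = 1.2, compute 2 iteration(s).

f(x) = x³ - x - 1
f'(x) = 3x² - 1
x₀ = 1.2

Newton-Raphson formula: x_{n+1} = x_n - f(x_n)/f'(x_n)

Iteration 1:
  f(1.200000) = -0.472000
  f'(1.200000) = 3.320000
  x_1 = 1.200000 - (-0.472000)/3.320000 = 1.342169
Iteration 2:
  f(1.342169) = 0.075636
  f'(1.342169) = 4.404250
  x_2 = 1.342169 - 0.075636/4.404250 = 1.324995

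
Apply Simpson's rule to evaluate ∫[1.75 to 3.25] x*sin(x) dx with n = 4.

f(x) = x*sin(x)
a = 1.75, b = 3.25, n = 4
h = (b - a)/n = 0.375000

Simpson's rule: (h/3)[f(x₀) + 4f(x₁) + 2f(x₂) + ... + f(xₙ)]

x_0 = 1.7500, f(x_0) = 1.721975, coefficient = 1
x_1 = 2.1250, f(x_1) = 1.806930, coefficient = 4
x_2 = 2.5000, f(x_2) = 1.496180, coefficient = 2
x_3 = 2.8750, f(x_3) = 0.757407, coefficient = 4
x_4 = 3.2500, f(x_4) = -0.351634, coefficient = 1

I ≈ (0.375000/3) × 14.620049 = 1.827506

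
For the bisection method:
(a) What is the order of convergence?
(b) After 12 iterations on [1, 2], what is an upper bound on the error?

(a) Bisection has linear (order 1) convergence; the error is halved each step.

(b) Error bound = (b-a)/2^n = (2 - 1)/2^{12}
    = 1/2^{12}

(a) 1 (linear); (b) error ≤ 2.44e-04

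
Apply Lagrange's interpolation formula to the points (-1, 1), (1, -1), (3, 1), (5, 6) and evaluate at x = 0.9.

Lagrange interpolation formula:
P(x) = Σ yᵢ × Lᵢ(x)
where Lᵢ(x) = Π_{j≠i} (x - xⱼ)/(xᵢ - xⱼ)

L_0(0.9) = (0.9 - 1)/(-1 - 1) × (0.9 - 3)/(-1 - 3) × (0.9 - 5)/(-1 - 5) = 0.017937
L_1(0.9) = (0.9 - (-1))/(1 - (-1)) × (0.9 - 3)/(1 - 3) × (0.9 - 5)/(1 - 5) = 1.022437
L_2(0.9) = (0.9 - (-1))/(3 - (-1)) × (0.9 - 1)/(3 - 1) × (0.9 - 5)/(3 - 5) = -0.048687
L_3(0.9) = (0.9 - (-1))/(5 - (-1)) × (0.9 - 1)/(5 - 1) × (0.9 - 3)/(5 - 3) = 0.008312

P(0.9) = 1×L_0(0.9) + (-1)×L_1(0.9) + 1×L_2(0.9) + 6×L_3(0.9)
P(0.9) = -1.003313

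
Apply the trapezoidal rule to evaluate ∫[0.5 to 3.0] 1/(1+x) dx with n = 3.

f(x) = 1/(1+x)
a = 0.5, b = 3.0, n = 3
h = (b - a)/n = 0.833333

Trapezoidal rule: (h/2)[f(x₀) + 2f(x₁) + 2f(x₂) + ... + f(xₙ)]

x_0 = 0.5000, f(x_0) = 0.666667, coefficient = 1
x_1 = 1.3333, f(x_1) = 0.428571, coefficient = 2
x_2 = 2.1667, f(x_2) = 0.315789, coefficient = 2
x_3 = 3.0000, f(x_3) = 0.250000, coefficient = 1

I ≈ (0.833333/2) × 2.405388 = 1.002245
Exact value: 0.980829
Error: 0.021416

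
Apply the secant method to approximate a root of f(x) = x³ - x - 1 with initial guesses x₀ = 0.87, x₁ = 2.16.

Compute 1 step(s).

f(x) = x³ - x - 1
x₀ = 0.87, x₁ = 2.16

Secant formula: x_{n+1} = x_n - f(x_n)(x_n - x_{n-1})/(f(x_n) - f(x_{n-1}))

Iteration 1:
  f(0.870000) = -1.211497
  f(2.160000) = 6.917696
  x_2 = 2.160000 - 6.917696×(2.160000 - 0.870000)/(6.917696 - (-1.211497))
       = 1.062249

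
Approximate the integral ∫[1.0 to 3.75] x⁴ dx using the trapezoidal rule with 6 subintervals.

f(x) = x⁴
a = 1.0, b = 3.75, n = 6
h = (b - a)/n = 0.458333

Trapezoidal rule: (h/2)[f(x₀) + 2f(x₁) + 2f(x₂) + ... + f(xₙ)]

x_0 = 1.0000, f(x_0) = 1.000000, coefficient = 1
x_1 = 1.4583, f(x_1) = 4.523006, coefficient = 2
x_2 = 1.9167, f(x_2) = 13.495419, coefficient = 2
x_3 = 2.3750, f(x_3) = 31.816650, coefficient = 2
x_4 = 2.8333, f(x_4) = 64.445216, coefficient = 2
x_5 = 3.2917, f(x_5) = 117.398730, coefficient = 2
x_6 = 3.7500, f(x_6) = 197.753906, coefficient = 1

I ≈ (0.458333/2) × 662.111949 = 151.733988
Exact value: 148.115430
Error: 3.618559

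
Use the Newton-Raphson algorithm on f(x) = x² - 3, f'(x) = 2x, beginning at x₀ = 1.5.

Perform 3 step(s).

f(x) = x² - 3
f'(x) = 2x
x₀ = 1.5

Newton-Raphson formula: x_{n+1} = x_n - f(x_n)/f'(x_n)

Iteration 1:
  f(1.500000) = -0.750000
  f'(1.500000) = 3.000000
  x_1 = 1.500000 - (-0.750000)/3.000000 = 1.750000
Iteration 2:
  f(1.750000) = 0.062500
  f'(1.750000) = 3.500000
  x_2 = 1.750000 - 0.062500/3.500000 = 1.732143
Iteration 3:
  f(1.732143) = 0.000319
  f'(1.732143) = 3.464286
  x_3 = 1.732143 - 0.000319/3.464286 = 1.732051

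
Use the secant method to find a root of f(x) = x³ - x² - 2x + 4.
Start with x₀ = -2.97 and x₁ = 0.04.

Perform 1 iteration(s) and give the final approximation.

f(x) = x³ - x² - 2x + 4
x₀ = -2.97, x₁ = 0.04

Secant formula: x_{n+1} = x_n - f(x_n)(x_n - x_{n-1})/(f(x_n) - f(x_{n-1}))

Iteration 1:
  f(-2.970000) = -25.078973
  f(0.040000) = 3.918464
  x_2 = 0.040000 - 3.918464×(0.040000 - (-2.970000))/(3.918464 - (-25.078973))
       = -0.366745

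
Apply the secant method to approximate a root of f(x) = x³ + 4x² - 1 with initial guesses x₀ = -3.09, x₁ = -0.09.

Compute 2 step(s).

f(x) = x³ + 4x² - 1
x₀ = -3.09, x₁ = -0.09

Secant formula: x_{n+1} = x_n - f(x_n)(x_n - x_{n-1})/(f(x_n) - f(x_{n-1}))

Iteration 1:
  f(-3.090000) = 7.688771
  f(-0.090000) = -0.968329
  x_2 = -0.090000 - (-0.968329)×(-0.090000 - (-3.090000))/(-0.968329 - 7.688771)
       = -0.425561
Iteration 2:
  f(-0.090000) = -0.968329
  f(-0.425561) = -0.352661
  x_3 = -0.425561 - (-0.352661)×(-0.425561 - (-0.090000))/(-0.352661 - (-0.968329))
       = -0.617774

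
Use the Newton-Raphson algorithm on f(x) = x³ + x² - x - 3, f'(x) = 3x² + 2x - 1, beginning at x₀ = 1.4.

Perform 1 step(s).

f(x) = x³ + x² - x - 3
f'(x) = 3x² + 2x - 1
x₀ = 1.4

Newton-Raphson formula: x_{n+1} = x_n - f(x_n)/f'(x_n)

Iteration 1:
  f(1.400000) = 0.304000
  f'(1.400000) = 7.680000
  x_1 = 1.400000 - 0.304000/7.680000 = 1.360417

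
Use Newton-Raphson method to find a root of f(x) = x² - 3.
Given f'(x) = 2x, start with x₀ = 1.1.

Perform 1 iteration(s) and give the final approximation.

f(x) = x² - 3
f'(x) = 2x
x₀ = 1.1

Newton-Raphson formula: x_{n+1} = x_n - f(x_n)/f'(x_n)

Iteration 1:
  f(1.100000) = -1.790000
  f'(1.100000) = 2.200000
  x_1 = 1.100000 - (-1.790000)/2.200000 = 1.913636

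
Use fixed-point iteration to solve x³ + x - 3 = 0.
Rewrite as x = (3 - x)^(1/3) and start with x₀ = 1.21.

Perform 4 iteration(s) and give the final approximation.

Equation: x³ + x - 3 = 0
Fixed-point form: x = (3 - x)^(1/3)
x₀ = 1.21

x_1 = g(1.210000) = 1.214184
x_2 = g(1.214184) = 1.213237
x_3 = g(1.213237) = 1.213451
x_4 = g(1.213451) = 1.213403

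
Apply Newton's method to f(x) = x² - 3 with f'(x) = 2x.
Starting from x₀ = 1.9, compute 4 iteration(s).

f(x) = x² - 3
f'(x) = 2x
x₀ = 1.9

Newton-Raphson formula: x_{n+1} = x_n - f(x_n)/f'(x_n)

Iteration 1:
  f(1.900000) = 0.610000
  f'(1.900000) = 3.800000
  x_1 = 1.900000 - 0.610000/3.800000 = 1.739474
Iteration 2:
  f(1.739474) = 0.025769
  f'(1.739474) = 3.478947
  x_2 = 1.739474 - 0.025769/3.478947 = 1.732067
Iteration 3:
  f(1.732067) = 0.000055
  f'(1.732067) = 3.464133
  x_3 = 1.732067 - 0.000055/3.464133 = 1.732051
Iteration 4:
  f(1.732051) = 0.000000
  f'(1.732051) = 3.464102
  x_4 = 1.732051 - 0.000000/3.464102 = 1.732051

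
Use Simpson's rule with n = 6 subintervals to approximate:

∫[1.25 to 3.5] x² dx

f(x) = x²
a = 1.25, b = 3.5, n = 6
h = (b - a)/n = 0.375000

Simpson's rule: (h/3)[f(x₀) + 4f(x₁) + 2f(x₂) + ... + f(xₙ)]

x_0 = 1.2500, f(x_0) = 1.562500, coefficient = 1
x_1 = 1.6250, f(x_1) = 2.640625, coefficient = 4
x_2 = 2.0000, f(x_2) = 4.000000, coefficient = 2
x_3 = 2.3750, f(x_3) = 5.640625, coefficient = 4
x_4 = 2.7500, f(x_4) = 7.562500, coefficient = 2
x_5 = 3.1250, f(x_5) = 9.765625, coefficient = 4
x_6 = 3.5000, f(x_6) = 12.250000, coefficient = 1

I ≈ (0.375000/3) × 109.125000 = 13.640625
Exact value: 13.640625
Error: 0.000000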